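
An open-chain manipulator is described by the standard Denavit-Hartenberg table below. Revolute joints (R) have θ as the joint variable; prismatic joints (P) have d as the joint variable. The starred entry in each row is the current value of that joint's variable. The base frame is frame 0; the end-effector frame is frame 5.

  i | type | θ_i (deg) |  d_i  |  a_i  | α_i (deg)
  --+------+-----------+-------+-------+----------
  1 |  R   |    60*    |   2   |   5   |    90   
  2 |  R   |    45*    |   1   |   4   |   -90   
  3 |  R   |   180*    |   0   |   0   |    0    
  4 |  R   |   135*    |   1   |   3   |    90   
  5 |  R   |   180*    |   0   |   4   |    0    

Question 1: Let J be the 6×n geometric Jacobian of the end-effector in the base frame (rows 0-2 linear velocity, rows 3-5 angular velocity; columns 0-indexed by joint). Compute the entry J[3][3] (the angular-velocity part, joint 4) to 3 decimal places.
axis z_3 = (-0.3536,-0.6124,0.7071); lever o_n−o_3 = (-1.2159,-0.6918,0.2071)
cross product → J_v[:, 3] = (0.3624,-0.7866,-0.5000)
J_ω[:, 3] = z_3
entry J[3][3] = -0.3536

-0.354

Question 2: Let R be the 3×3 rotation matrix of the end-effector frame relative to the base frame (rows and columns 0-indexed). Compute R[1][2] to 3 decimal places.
-0.787

End-effector z-axis (col 2 of R) = (0.3624,-0.7866,-0.5000)
R[1][2] = -0.7866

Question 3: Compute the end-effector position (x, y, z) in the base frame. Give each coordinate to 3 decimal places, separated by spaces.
after link 1: o_1 = (2.5000, 4.3301, 2.0000)
after link 2: o_2 = (4.7802, 6.2796, 4.8284)
after link 3: o_3 = (4.7802, 6.2796, 4.8284)
after link 4: o_4 = (7.0138, 5.9056, 7.0355)
after link 5: o_5 = (3.5643, 5.5878, 5.0355)

3.564 5.588 5.036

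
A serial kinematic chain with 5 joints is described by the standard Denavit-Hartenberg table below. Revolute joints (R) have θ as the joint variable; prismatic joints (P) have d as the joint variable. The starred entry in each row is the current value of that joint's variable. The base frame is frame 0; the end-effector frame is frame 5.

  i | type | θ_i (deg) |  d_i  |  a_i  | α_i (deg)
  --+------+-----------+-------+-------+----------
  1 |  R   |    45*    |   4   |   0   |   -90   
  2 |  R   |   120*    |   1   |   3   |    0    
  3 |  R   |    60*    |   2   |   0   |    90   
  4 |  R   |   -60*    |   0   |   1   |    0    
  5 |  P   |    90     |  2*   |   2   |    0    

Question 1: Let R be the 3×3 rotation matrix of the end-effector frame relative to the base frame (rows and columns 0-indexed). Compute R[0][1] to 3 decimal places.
End-effector y-axis (col 1 of R) = (-0.2588,0.9659,0.0000)
R[0][1] = -0.2588

-0.259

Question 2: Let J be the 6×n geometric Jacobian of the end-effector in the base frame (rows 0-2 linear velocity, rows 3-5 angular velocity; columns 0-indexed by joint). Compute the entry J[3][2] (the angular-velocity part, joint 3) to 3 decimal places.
axis z_2 = (-0.7071,0.7071,0.0000); lever o_n−o_2 = (-3.0872,-0.0694,-2.0000)
cross product → J_v[:, 2] = (-1.4142,-1.4142,2.2321)
J_ω[:, 2] = z_2
entry J[3][2] = -0.7071

-0.707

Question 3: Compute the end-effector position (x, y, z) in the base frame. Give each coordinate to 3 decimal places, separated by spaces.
-4.855 -0.423 -0.598

after link 1: o_1 = (0.0000, 0.0000, 4.0000)
after link 2: o_2 = (-1.7678, -0.3536, 1.4019)
after link 3: o_3 = (-3.1820, 1.0607, 1.4019)
after link 4: o_4 = (-2.9232, 0.0947, 1.4019)
after link 5: o_5 = (-4.8550, -0.4229, -0.5981)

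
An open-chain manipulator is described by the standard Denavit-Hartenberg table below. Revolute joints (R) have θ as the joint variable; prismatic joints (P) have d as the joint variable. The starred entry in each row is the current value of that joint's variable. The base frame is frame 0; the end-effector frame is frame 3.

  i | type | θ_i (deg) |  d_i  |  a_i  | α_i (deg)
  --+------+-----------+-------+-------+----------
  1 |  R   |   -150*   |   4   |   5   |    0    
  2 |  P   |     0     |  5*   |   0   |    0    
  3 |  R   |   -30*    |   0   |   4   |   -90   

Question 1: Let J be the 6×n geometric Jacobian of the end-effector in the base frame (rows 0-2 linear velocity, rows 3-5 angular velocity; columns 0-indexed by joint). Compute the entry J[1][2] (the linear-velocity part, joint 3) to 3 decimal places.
axis z_2 = (0.0000,0.0000,1.0000); lever o_n−o_2 = (-4.0000,0.0000,0.0000)
cross product → J_v[:, 2] = (0.0000,-4.0000,0.0000)
J_ω[:, 2] = z_2
entry J[1][2] = -4.0000

-4.000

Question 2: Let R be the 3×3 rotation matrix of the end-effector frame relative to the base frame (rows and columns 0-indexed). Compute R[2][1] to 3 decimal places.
-1.000

End-effector y-axis (col 1 of R) = (0.0000,-0.0000,-1.0000)
R[2][1] = -1.0000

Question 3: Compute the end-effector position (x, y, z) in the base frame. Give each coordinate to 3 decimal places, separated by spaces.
after link 1: o_1 = (-4.3301, -2.5000, 4.0000)
after link 2: o_2 = (-4.3301, -2.5000, 9.0000)
after link 3: o_3 = (-8.3301, -2.5000, 9.0000)

-8.330 -2.500 9.000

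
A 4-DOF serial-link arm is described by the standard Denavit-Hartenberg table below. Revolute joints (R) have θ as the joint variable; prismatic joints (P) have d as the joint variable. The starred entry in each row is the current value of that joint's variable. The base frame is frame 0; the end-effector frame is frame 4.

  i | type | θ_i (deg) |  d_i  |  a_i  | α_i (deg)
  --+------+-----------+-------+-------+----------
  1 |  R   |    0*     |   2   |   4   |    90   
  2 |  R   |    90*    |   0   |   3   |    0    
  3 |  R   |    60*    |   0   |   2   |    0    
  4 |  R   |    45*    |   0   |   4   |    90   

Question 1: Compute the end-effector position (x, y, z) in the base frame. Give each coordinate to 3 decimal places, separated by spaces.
-1.596 0.000 4.965

after link 1: o_1 = (4.0000, 0.0000, 2.0000)
after link 2: o_2 = (4.0000, 0.0000, 5.0000)
after link 3: o_3 = (2.2679, 0.0000, 6.0000)
after link 4: o_4 = (-1.5958, 0.0000, 4.9647)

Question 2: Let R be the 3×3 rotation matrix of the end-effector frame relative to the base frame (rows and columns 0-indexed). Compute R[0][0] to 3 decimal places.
-0.966

End-effector x-axis (col 0 of R) = (-0.9659,-0.0000,-0.2588)
R[0][0] = -0.9659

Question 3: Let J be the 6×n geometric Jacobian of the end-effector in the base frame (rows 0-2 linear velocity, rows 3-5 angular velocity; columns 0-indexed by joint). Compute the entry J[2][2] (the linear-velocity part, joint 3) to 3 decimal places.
axis z_2 = (0.0000,-1.0000,0.0000); lever o_n−o_2 = (-5.5958,-0.0000,-0.0353)
cross product → J_v[:, 2] = (0.0353,-0.0000,-5.5958)
J_ω[:, 2] = z_2
entry J[2][2] = -5.5958

-5.596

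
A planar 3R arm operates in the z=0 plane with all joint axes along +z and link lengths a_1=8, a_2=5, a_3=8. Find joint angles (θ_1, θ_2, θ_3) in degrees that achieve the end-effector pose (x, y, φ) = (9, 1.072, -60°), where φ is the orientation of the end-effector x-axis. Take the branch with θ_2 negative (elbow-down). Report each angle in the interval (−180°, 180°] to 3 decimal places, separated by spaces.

wrist centre = target − a_3·(cos φ, sin φ) = (5.0000, 8.0002)
cos θ_2 = (89.0033−8²−5²)/(2·8·5) = 0.0000; θ_2 = -89.9977° (elbow-down)
β = atan2(8.0002,5.0000) = 57.9953°; ψ = atan2(-5.0000,8.0002) = -32.0047°
θ_1 = β − ψ = 90.0000°
θ_3 = φ − θ_1 − θ_2 = -60.0023° (wrapped to (-180°,180°])

90.000 -89.998 -60.002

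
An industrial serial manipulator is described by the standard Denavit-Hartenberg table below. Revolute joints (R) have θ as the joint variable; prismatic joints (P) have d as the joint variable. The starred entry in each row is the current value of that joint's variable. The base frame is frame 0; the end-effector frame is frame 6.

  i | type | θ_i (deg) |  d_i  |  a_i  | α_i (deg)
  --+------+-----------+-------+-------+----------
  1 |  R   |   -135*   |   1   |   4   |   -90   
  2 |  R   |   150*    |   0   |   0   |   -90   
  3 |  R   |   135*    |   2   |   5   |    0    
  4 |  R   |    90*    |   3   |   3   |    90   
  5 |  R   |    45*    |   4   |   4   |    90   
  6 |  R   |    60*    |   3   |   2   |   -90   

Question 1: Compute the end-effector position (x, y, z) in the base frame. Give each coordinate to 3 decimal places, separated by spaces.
-9.994 -7.919 13.410

after link 1: o_1 = (-2.8284, -2.8284, 1.0000)
after link 2: o_2 = (-2.8284, -2.8284, 1.0000)
after link 3: o_3 = (-6.7864, -1.7864, 4.4998)
after link 4: o_4 = (-5.5248, -3.5248, 8.1586)
after link 5: o_5 = (-8.0673, -4.8958, 13.0223)
after link 6: o_6 = (-9.9939, -7.9187, 13.4099)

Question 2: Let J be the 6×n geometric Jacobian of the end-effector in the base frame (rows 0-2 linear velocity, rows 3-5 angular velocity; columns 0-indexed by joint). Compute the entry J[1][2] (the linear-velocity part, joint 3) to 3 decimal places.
-10.593

axis z_2 = (0.3536,0.3536,0.8660); lever o_n−o_2 = (-7.1655,-5.0903,12.4099)
cross product → J_v[:, 2] = (8.7959,-10.5930,0.7337)
J_ω[:, 2] = z_2
entry J[1][2] = -10.5930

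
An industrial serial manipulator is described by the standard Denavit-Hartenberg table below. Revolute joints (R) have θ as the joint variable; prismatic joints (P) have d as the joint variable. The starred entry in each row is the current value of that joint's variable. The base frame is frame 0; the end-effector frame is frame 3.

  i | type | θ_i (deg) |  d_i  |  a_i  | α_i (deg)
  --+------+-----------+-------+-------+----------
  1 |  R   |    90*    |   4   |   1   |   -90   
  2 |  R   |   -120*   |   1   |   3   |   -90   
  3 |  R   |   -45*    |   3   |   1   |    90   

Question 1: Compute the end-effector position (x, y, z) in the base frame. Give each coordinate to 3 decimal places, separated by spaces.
after link 1: o_1 = (0.0000, 1.0000, 4.0000)
after link 2: o_2 = (-1.0000, -0.5000, 6.5981)
after link 3: o_3 = (-1.7071, 1.7445, 8.7104)

-1.707 1.745 8.710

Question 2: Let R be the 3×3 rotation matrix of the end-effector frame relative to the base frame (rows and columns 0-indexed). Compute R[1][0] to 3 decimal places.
-0.354

End-effector x-axis (col 0 of R) = (-0.7071,-0.3536,0.6124)
R[1][0] = -0.3536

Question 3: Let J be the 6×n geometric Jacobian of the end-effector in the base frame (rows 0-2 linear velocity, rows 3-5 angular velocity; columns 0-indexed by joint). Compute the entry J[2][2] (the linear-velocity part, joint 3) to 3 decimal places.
0.612

axis z_2 = (0.0000,0.8660,0.5000); lever o_n−o_2 = (-0.7071,2.2445,2.1124)
cross product → J_v[:, 2] = (0.7071,-0.3536,0.6124)
J_ω[:, 2] = z_2
entry J[2][2] = 0.6124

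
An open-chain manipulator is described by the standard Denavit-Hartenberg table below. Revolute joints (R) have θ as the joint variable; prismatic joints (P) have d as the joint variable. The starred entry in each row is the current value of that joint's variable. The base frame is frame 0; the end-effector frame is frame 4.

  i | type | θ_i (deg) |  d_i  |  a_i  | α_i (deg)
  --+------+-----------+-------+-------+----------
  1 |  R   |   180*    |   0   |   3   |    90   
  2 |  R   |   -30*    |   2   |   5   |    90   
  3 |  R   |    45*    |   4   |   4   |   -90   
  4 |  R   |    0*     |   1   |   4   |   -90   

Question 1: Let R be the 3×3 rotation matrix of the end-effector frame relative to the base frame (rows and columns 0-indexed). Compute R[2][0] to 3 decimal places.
-0.354

End-effector x-axis (col 0 of R) = (-0.6124,0.7071,-0.3536)
R[2][0] = -0.3536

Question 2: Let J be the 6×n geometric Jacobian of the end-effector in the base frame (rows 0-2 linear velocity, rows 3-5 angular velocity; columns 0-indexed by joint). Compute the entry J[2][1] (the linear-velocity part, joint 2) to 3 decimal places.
6.617

axis z_1 = (0.0000,1.0000,0.0000); lever o_n−o_1 = (-6.6167,8.3640,-8.4390)
cross product → J_v[:, 1] = (-8.4390,0.0000,6.6167)
J_ω[:, 1] = z_1
entry J[2][1] = 6.6167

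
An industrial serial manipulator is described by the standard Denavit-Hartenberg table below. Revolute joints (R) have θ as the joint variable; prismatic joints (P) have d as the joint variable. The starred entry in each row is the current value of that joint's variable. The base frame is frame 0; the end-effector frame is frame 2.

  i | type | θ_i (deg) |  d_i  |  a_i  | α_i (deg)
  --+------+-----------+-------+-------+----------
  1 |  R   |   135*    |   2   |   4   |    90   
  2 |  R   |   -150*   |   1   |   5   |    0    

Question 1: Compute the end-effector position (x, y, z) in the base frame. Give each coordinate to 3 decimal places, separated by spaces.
0.941 0.474 -0.500

after link 1: o_1 = (-2.8284, 2.8284, 2.0000)
after link 2: o_2 = (0.9405, 0.4737, -0.5000)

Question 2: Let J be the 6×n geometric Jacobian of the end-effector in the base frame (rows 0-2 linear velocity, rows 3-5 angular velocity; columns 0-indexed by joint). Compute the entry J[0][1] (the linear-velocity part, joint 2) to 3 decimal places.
-1.768

axis z_1 = (0.7071,0.7071,0.0000); lever o_n−o_1 = (3.7690,-2.3548,-2.5000)
cross product → J_v[:, 1] = (-1.7678,1.7678,-4.3301)
J_ω[:, 1] = z_1
entry J[0][1] = -1.7678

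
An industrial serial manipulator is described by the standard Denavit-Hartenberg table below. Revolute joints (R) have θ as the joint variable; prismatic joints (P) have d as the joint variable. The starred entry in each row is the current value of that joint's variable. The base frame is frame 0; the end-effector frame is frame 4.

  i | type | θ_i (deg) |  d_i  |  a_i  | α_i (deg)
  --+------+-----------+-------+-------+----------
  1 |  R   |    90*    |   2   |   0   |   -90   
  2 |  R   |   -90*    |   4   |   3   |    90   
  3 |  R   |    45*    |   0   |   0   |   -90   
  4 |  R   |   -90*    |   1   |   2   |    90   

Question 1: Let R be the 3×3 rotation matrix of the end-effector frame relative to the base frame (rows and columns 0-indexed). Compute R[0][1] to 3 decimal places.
-0.707

End-effector y-axis (col 1 of R) = (-0.7071,-0.0000,-0.7071)
R[0][1] = -0.7071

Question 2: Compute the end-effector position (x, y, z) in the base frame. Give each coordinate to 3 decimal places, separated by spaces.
-4.707 -2.000 4.293

after link 1: o_1 = (0.0000, 0.0000, 2.0000)
after link 2: o_2 = (-4.0000, 0.0000, 5.0000)
after link 3: o_3 = (-4.0000, 0.0000, 5.0000)
after link 4: o_4 = (-4.7071, -2.0000, 4.2929)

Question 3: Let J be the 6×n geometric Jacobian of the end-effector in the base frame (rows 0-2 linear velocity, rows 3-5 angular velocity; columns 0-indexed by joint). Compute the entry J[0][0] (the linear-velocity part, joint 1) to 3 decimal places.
axis z_0 = ẑ; lever o_n−o_0 = (-4.7071,-2.0000,4.2929)
cross product → J_v[:, 0] = (2.0000,-4.7071,0.0000)
J_ω[:, 0] = z_0
entry J[0][0] = 2.0000

2.000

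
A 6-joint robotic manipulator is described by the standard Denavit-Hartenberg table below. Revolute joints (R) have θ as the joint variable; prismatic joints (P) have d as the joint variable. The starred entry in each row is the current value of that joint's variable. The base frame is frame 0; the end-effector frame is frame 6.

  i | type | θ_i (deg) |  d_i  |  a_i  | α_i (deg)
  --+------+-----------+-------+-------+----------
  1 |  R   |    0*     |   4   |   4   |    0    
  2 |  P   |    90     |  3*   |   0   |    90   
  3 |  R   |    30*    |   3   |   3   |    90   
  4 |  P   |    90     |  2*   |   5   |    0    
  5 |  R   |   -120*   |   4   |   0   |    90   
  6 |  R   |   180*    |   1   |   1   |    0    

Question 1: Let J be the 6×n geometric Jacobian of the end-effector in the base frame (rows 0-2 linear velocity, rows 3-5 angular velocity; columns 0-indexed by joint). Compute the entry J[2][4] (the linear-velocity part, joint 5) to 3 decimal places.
axis z_4 = (0.0000,0.5000,-0.8660); lever o_n−o_4 = (-0.3660,0.8170,-4.1471)
cross product → J_v[:, 4] = (-1.3660,0.3170,0.1830)
J_ω[:, 4] = z_4
entry J[2][4] = 0.1830

0.183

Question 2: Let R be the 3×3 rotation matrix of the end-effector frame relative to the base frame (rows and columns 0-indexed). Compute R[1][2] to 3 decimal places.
-0.433

End-effector z-axis (col 2 of R) = (-0.8660,-0.4330,-0.2500)
R[1][2] = -0.4330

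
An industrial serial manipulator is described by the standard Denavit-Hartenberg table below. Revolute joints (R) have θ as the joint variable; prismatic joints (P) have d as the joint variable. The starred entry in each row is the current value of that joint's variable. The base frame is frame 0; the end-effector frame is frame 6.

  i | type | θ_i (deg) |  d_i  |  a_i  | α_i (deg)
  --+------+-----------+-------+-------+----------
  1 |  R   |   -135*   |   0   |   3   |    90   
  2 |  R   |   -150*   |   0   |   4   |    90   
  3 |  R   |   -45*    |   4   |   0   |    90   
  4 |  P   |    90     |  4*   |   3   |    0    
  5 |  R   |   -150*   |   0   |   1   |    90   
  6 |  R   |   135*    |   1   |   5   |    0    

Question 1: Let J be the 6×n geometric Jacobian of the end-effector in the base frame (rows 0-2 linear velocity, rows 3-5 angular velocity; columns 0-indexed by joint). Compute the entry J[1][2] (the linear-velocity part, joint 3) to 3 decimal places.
axis z_2 = (0.3536,0.3536,0.8660); lever o_n−o_2 = (1.5884,-3.8134,10.9494)
cross product → J_v[:, 2] = (7.1737,-2.4956,-1.9098)
J_ω[:, 2] = z_2
entry J[1][2] = -2.4956

-2.496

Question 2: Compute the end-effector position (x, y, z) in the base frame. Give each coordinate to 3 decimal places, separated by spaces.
after link 1: o_1 = (-2.1213, -2.1213, 0.0000)
after link 2: o_2 = (0.3282, 0.3282, -2.0000)
after link 3: o_3 = (1.7424, 1.7424, 1.4641)
after link 4: o_4 = (3.0710, -0.9290, 5.4764)
after link 5: o_5 = (3.2313, -1.2687, 4.5496)
after link 6: o_6 = (1.9165, -3.4852, 8.9494)

1.917 -3.485 8.949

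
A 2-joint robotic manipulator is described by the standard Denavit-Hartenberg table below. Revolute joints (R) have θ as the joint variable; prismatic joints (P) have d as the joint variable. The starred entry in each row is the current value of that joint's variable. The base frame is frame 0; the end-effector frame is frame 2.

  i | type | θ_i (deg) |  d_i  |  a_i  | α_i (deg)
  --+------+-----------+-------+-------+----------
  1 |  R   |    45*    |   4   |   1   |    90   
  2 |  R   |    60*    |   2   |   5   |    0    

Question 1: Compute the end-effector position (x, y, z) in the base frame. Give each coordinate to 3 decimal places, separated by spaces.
3.889 1.061 8.330

after link 1: o_1 = (0.7071, 0.7071, 4.0000)
after link 2: o_2 = (3.8891, 1.0607, 8.3301)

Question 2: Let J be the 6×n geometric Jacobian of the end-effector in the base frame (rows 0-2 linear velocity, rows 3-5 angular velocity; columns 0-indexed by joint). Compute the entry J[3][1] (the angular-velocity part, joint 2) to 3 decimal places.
axis z_1 = (0.7071,-0.7071,0.0000); lever o_n−o_1 = (3.1820,0.3536,4.3301)
cross product → J_v[:, 1] = (-3.0619,-3.0619,2.5000)
J_ω[:, 1] = z_1
entry J[3][1] = 0.7071

0.707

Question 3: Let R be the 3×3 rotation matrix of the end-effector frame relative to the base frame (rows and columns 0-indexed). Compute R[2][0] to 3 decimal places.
End-effector x-axis (col 0 of R) = (0.3536,0.3536,0.8660)
R[2][0] = 0.8660

0.866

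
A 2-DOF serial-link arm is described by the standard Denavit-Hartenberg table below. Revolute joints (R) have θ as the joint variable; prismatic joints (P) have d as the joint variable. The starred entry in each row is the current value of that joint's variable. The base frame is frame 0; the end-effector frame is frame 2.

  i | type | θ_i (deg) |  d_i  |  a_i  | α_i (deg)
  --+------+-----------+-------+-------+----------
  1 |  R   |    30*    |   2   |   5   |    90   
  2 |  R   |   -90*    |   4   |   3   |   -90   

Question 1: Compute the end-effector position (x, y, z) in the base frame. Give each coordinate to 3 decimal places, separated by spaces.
6.330 -0.964 -1.000

after link 1: o_1 = (4.3301, 2.5000, 2.0000)
after link 2: o_2 = (6.3301, -0.9641, -1.0000)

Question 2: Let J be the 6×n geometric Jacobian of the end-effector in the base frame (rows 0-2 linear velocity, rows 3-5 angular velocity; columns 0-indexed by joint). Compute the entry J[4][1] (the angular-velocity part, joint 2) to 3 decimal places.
-0.866

axis z_1 = (0.5000,-0.8660,0.0000); lever o_n−o_1 = (2.0000,-3.4641,-3.0000)
cross product → J_v[:, 1] = (2.5981,1.5000,0.0000)
J_ω[:, 1] = z_1
entry J[4][1] = -0.8660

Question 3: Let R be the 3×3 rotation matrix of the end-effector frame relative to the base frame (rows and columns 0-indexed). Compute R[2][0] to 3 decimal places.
-1.000

End-effector x-axis (col 0 of R) = (0.0000,-0.0000,-1.0000)
R[2][0] = -1.0000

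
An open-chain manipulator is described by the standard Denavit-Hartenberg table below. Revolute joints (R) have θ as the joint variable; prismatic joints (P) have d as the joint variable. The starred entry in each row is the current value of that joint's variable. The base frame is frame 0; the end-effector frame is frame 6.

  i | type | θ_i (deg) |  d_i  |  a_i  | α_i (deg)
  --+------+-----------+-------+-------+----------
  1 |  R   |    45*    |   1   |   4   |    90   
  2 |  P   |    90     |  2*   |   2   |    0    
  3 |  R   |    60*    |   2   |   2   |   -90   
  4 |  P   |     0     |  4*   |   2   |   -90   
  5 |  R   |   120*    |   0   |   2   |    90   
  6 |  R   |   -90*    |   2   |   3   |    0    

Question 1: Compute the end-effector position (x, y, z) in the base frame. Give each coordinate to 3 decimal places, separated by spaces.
after link 1: o_1 = (2.8284, 2.8284, 1.0000)
after link 2: o_2 = (4.2426, 1.4142, 3.0000)
after link 3: o_3 = (4.4321, -1.2247, 4.0000)
after link 4: o_4 = (1.7932, -3.8637, 1.5359)
after link 5: o_5 = (3.0179, -2.6390, 2.5359)
after link 6: o_6 = (4.4321, -5.4674, 4.2679)

4.432 -5.467 4.268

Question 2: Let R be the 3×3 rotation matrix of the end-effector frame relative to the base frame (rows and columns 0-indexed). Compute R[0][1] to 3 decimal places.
End-effector y-axis (col 1 of R) = (0.6124,0.6124,0.5000)
R[0][1] = 0.6124

0.612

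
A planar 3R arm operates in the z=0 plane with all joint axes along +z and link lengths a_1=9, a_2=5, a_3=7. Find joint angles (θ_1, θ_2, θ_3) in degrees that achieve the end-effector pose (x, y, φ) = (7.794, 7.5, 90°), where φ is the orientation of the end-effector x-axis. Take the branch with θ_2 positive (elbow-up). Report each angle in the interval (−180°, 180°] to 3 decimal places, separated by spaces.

wrist centre = target − a_3·(cos φ, sin φ) = (7.7940, 0.5000)
cos θ_2 = (60.9964−9²−5²)/(2·9·5) = -0.5000; θ_2 = 120.0026° (elbow-up)
β = atan2(0.5000,7.7940) = 3.6706°; ψ = atan2(4.3300,6.4998) = 33.6706°
θ_1 = β − ψ = -30.0000°
θ_3 = φ − θ_1 − θ_2 = -0.0026° (wrapped to (-180°,180°])

-30.000 120.003 -0.003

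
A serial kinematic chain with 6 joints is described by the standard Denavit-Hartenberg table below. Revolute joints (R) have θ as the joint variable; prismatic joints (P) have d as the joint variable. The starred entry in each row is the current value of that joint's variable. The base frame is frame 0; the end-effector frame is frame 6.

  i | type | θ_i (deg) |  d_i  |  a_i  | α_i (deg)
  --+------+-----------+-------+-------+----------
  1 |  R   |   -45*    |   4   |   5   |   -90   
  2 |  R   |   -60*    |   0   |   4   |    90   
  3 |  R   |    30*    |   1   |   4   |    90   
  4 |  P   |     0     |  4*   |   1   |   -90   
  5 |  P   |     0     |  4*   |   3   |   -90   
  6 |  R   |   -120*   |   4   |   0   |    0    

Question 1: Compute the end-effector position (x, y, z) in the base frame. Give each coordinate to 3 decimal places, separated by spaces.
after link 1: o_1 = (3.5355, -3.5355, 4.0000)
after link 2: o_2 = (4.9497, -4.9497, 7.4641)
after link 3: o_3 = (6.9763, -4.1479, 10.9641)
after link 4: o_4 = (5.8937, -7.2571, 13.4462)
after link 5: o_5 = (5.4234, -4.6655, 17.6962)
after link 6: o_6 = (7.1658, -1.5089, 15.9641)

7.166 -1.509 15.964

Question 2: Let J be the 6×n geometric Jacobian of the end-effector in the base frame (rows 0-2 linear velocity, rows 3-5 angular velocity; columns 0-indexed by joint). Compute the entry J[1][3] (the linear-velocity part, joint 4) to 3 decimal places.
-0.789

prismatic axis z_3 = (-0.4356,-0.7891,0.4330)
J_v[:, 3] = z_3; J_ω[:, 3] = (0,0,0)
entry J[1][3] = -0.7891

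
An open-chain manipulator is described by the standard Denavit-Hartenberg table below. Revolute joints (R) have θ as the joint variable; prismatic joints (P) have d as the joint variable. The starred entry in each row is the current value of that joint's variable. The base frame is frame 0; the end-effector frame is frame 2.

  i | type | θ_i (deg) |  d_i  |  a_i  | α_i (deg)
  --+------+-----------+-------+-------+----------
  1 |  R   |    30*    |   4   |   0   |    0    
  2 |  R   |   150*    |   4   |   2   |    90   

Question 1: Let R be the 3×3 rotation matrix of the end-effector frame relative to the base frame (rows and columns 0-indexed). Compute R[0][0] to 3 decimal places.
-1.000

End-effector x-axis (col 0 of R) = (-1.0000,0.0000,0.0000)
R[0][0] = -1.0000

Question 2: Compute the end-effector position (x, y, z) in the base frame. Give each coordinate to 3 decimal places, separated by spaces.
after link 1: o_1 = (0.0000, 0.0000, 4.0000)
after link 2: o_2 = (-2.0000, 0.0000, 8.0000)

-2.000 0.000 8.000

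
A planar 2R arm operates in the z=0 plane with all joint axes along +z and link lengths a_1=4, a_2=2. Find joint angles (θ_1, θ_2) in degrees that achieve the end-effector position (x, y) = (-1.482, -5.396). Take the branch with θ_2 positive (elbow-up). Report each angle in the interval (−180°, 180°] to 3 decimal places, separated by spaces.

cos θ_2 = (31.3131−4²−2²)/(2·4·2) = 0.7071; θ_2 = 45.0029° (elbow-up)
β = atan2(-5.3960,-1.4820) = -105.3575°; ψ = atan2(1.4143,5.4141) = 14.6397°
θ_1 = β − ψ = -119.9972°

-119.997 45.003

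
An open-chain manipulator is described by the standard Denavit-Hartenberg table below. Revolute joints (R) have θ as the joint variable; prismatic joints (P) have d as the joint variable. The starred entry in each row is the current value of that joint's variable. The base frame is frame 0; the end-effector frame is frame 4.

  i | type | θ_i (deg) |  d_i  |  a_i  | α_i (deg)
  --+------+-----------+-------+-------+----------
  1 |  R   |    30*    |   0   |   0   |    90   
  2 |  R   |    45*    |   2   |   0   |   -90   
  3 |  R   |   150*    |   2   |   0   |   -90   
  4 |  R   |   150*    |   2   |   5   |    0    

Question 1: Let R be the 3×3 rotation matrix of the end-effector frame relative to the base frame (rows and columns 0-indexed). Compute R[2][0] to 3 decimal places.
End-effector x-axis (col 0 of R) = (0.9820,0.0669,0.1768)
R[2][0] = 0.1768

0.177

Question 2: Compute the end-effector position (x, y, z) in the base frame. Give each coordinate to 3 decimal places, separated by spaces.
after link 1: o_1 = (0.0000, 0.0000, 0.0000)
after link 2: o_2 = (1.0000, -1.7321, 0.0000)
after link 3: o_3 = (-0.2247, -2.4392, 1.4142)
after link 4: o_4 = (4.9388, -3.9580, 1.5910)

4.939 -3.958 1.591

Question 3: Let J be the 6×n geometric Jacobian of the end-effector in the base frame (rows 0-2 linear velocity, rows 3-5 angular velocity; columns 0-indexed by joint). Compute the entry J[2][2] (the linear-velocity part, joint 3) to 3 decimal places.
2.756

axis z_2 = (-0.6124,-0.3536,0.7071); lever o_n−o_2 = (3.9388,-2.2260,1.5910)
cross product → J_v[:, 2] = (1.0115,3.7594,2.7557)
J_ω[:, 2] = z_2
entry J[2][2] = 2.7557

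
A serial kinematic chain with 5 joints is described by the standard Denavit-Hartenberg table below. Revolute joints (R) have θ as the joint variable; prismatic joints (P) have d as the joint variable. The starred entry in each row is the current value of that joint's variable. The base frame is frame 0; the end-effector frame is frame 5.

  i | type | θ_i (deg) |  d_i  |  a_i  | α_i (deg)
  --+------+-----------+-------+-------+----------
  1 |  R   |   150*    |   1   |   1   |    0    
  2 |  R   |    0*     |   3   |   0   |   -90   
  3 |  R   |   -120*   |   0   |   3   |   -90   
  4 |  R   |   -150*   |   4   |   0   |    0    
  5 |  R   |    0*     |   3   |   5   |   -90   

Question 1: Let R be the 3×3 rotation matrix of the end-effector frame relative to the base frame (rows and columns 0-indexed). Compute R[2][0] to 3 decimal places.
End-effector x-axis (col 0 of R) = (-0.6250,-0.2165,-0.7500)
R[2][0] = -0.7500

-0.750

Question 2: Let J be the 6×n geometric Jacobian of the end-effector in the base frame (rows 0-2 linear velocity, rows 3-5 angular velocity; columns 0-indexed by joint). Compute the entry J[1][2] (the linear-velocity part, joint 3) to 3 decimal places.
axis z_2 = (-0.5000,-0.8660,0.0000); lever o_n−o_2 = (-7.0760,1.1986,2.3481)
cross product → J_v[:, 2] = (-2.0335,1.1740,-6.7272)
J_ω[:, 2] = z_2
entry J[1][2] = 1.1740

1.174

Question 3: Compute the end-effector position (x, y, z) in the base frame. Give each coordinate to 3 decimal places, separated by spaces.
after link 1: o_1 = (-0.8660, 0.5000, 1.0000)
after link 2: o_2 = (-0.8660, 0.5000, 4.0000)
after link 3: o_3 = (0.4330, -0.2500, 6.5981)
after link 4: o_4 = (-2.5670, 1.4821, 8.5981)
after link 5: o_5 = (-7.9420, 1.6986, 6.3481)

-7.942 1.699 6.348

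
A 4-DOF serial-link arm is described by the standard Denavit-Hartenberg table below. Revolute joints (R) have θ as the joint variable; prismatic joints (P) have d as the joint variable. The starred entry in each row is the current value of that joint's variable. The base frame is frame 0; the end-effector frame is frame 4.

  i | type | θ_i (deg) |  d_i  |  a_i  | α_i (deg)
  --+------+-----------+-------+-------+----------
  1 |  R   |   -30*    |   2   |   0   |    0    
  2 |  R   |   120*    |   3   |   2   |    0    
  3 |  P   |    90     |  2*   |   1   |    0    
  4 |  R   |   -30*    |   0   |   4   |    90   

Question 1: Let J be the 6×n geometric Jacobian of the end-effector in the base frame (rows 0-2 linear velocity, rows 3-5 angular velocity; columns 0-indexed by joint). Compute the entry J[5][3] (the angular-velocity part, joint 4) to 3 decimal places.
axis z_3 = (0.0000,0.0000,1.0000); lever o_n−o_3 = (-3.4641,2.0000,0.0000)
cross product → J_v[:, 3] = (-2.0000,-3.4641,0.0000)
J_ω[:, 3] = z_3
entry J[5][3] = 1.0000

1.000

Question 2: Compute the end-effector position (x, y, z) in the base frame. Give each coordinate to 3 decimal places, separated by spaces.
-4.464 4.000 7.000

after link 1: o_1 = (0.0000, 0.0000, 2.0000)
after link 2: o_2 = (0.0000, 2.0000, 5.0000)
after link 3: o_3 = (-1.0000, 2.0000, 7.0000)
after link 4: o_4 = (-4.4641, 4.0000, 7.0000)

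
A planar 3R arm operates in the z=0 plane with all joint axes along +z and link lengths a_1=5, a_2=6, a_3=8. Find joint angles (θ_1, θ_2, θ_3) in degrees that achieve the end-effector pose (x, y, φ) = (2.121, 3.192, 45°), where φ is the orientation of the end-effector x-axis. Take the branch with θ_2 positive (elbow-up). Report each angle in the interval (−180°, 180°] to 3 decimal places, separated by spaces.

wrist centre = target − a_3·(cos φ, sin φ) = (-3.5359, -2.4649)
cos θ_2 = (18.5778−5²−6²)/(2·5·6) = -0.7070; θ_2 = 134.9944° (elbow-up)
β = atan2(-2.4649,-3.5359) = -145.1195°; ψ = atan2(4.2431,0.7578) = 79.8742°
θ_1 = β − ψ = -224.9937°
θ_3 = φ − θ_1 − θ_2 = 134.9994° (wrapped to (-180°,180°])

135.006 134.994 134.999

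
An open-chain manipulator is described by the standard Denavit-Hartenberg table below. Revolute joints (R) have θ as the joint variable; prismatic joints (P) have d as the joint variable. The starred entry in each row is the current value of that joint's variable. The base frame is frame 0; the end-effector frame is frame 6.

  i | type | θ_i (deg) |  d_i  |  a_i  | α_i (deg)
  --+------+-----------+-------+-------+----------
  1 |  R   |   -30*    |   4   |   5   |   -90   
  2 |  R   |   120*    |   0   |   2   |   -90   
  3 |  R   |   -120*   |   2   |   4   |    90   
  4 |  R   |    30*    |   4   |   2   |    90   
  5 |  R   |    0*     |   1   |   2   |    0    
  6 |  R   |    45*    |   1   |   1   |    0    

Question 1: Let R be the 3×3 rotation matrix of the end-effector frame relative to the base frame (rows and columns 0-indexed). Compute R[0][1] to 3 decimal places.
End-effector y-axis (col 1 of R) = (-0.0442,-0.9951,0.0884)
R[0][1] = -0.0442

-0.044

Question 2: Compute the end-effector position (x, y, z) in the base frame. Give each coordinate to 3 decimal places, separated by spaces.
after link 1: o_1 = (4.3301, -2.5000, 4.0000)
after link 2: o_2 = (3.4641, -2.0000, 2.2679)
after link 3: o_3 = (4.5622, 1.3660, 5.0000)
after link 4: o_4 = (5.4372, 0.2835, 9.2500)
after link 5: o_5 = (6.7865, 1.7365, 10.2835)
after link 6: o_6 = (7.9817, 1.7506, 11.0393)

7.982 1.751 11.039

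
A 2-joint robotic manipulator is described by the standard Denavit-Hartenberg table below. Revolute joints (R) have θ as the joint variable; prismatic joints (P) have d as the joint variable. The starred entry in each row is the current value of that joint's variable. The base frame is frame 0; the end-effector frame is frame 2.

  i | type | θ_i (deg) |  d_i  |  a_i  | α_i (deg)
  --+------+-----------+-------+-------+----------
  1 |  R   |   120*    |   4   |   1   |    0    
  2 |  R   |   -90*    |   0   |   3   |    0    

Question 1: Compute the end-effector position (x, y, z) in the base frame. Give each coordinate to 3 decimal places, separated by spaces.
2.098 2.366 4.000

after link 1: o_1 = (-0.5000, 0.8660, 4.0000)
after link 2: o_2 = (2.0981, 2.3660, 4.0000)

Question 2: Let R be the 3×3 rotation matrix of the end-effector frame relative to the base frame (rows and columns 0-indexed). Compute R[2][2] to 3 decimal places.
End-effector z-axis (col 2 of R) = (0.0000,0.0000,1.0000)
R[2][2] = 1.0000

1.000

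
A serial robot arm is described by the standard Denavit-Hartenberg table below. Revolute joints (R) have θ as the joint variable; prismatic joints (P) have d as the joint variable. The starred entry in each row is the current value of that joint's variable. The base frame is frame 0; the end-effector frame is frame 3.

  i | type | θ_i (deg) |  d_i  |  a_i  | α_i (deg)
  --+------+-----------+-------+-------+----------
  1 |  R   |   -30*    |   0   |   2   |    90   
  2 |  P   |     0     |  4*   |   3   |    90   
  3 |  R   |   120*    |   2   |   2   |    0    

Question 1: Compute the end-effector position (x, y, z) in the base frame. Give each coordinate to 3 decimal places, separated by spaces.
after link 1: o_1 = (1.7321, -1.0000, 0.0000)
after link 2: o_2 = (2.3301, -5.9641, 0.0000)
after link 3: o_3 = (0.5981, -6.9641, -2.0000)

0.598 -6.964 -2.000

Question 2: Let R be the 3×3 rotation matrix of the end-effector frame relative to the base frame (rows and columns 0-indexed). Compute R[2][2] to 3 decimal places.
-1.000

End-effector z-axis (col 2 of R) = (-0.0000,-0.0000,-1.0000)
R[2][2] = -1.0000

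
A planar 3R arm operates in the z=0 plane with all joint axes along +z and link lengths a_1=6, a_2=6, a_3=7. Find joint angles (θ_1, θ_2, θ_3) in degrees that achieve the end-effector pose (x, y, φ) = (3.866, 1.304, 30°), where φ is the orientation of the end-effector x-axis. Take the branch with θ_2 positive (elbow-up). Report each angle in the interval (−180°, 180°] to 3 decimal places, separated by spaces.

wrist centre = target − a_3·(cos φ, sin φ) = (-2.1962, -2.1960)
cos θ_2 = (9.6456−6²−6²)/(2·6·6) = -0.8660; θ_2 = 150.0009° (elbow-up)
β = atan2(-2.1960,-2.1962) = -135.0023°; ψ = atan2(2.9999,0.8038) = 75.0004°
θ_1 = β − ψ = -210.0028°
θ_3 = φ − θ_1 − θ_2 = 90.0019° (wrapped to (-180°,180°])

149.997 150.001 90.002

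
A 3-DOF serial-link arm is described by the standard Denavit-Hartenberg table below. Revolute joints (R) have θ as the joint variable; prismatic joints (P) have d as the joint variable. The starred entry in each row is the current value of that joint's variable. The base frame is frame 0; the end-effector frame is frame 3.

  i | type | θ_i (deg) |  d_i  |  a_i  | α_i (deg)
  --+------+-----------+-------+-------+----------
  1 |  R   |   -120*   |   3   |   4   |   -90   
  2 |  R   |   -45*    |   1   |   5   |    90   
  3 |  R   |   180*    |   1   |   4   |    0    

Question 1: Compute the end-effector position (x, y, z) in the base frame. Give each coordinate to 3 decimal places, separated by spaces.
-1.134 -3.964 4.414

after link 1: o_1 = (-2.0000, -3.4641, 3.0000)
after link 2: o_2 = (-2.9017, -7.0260, 6.5355)
after link 3: o_3 = (-1.1340, -3.9641, 4.4142)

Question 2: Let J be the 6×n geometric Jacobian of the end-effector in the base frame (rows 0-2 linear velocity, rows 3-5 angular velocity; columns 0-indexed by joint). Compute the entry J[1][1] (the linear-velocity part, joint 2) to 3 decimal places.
axis z_1 = (0.8660,-0.5000,0.0000); lever o_n−o_1 = (0.8660,-0.5000,1.4142)
cross product → J_v[:, 1] = (-0.7071,-1.2247,-0.0000)
J_ω[:, 1] = z_1
entry J[1][1] = -1.2247

-1.225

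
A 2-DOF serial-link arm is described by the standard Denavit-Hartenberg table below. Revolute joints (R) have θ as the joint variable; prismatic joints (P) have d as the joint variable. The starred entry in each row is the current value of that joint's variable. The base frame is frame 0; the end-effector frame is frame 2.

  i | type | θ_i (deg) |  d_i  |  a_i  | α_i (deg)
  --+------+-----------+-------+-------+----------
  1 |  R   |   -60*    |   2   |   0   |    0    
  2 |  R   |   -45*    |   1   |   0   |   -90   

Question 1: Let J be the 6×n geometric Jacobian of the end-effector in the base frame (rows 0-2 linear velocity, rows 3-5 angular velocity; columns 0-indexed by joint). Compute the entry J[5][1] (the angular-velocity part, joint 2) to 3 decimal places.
1.000

axis z_1 = (0.0000,0.0000,1.0000); lever o_n−o_1 = (0.0000,0.0000,1.0000)
cross product → J_v[:, 1] = (0.0000,0.0000,0.0000)
J_ω[:, 1] = z_1
entry J[5][1] = 1.0000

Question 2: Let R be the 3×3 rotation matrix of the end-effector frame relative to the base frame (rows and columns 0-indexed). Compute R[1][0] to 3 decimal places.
-0.966

End-effector x-axis (col 0 of R) = (-0.2588,-0.9659,0.0000)
R[1][0] = -0.9659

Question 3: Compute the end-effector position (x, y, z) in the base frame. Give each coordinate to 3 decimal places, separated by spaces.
after link 1: o_1 = (0.0000, 0.0000, 2.0000)
after link 2: o_2 = (0.0000, 0.0000, 3.0000)

0.000 0.000 3.000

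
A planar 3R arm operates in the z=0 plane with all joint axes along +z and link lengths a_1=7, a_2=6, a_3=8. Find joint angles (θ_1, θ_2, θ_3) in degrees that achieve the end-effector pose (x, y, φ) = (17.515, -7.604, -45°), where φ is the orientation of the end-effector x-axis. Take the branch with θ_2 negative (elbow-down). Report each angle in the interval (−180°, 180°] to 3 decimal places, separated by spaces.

11.346 -44.990 -11.355

wrist centre = target − a_3·(cos φ, sin φ) = (11.8581, -1.9471)
cos θ_2 = (144.4070−7²−6²)/(2·7·6) = 0.7072; θ_2 = -44.9903° (elbow-down)
β = atan2(-1.9471,11.8581) = -9.3249°; ψ = atan2(-4.2419,11.2434) = -20.6706°
θ_1 = β − ψ = 11.3457°
θ_3 = φ − θ_1 − θ_2 = -11.3554° (wrapped to (-180°,180°])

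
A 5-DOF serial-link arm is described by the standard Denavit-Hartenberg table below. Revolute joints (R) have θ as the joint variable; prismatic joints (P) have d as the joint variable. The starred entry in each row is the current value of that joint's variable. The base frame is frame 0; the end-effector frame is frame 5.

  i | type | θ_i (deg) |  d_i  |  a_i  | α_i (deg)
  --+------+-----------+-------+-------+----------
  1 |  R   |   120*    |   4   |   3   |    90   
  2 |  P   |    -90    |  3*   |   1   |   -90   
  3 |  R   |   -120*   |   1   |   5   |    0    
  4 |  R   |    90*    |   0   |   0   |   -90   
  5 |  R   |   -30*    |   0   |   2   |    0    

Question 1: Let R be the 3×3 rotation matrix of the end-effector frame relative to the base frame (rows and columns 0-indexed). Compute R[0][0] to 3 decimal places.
End-effector x-axis (col 0 of R) = (0.1250,0.6495,-0.7500)
R[0][0] = 0.1250

0.125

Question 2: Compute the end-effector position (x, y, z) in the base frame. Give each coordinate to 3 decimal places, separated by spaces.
4.598 8.428 4.000

after link 1: o_1 = (-1.5000, 2.5981, 4.0000)
after link 2: o_2 = (1.0981, 4.0981, 3.0000)
after link 3: o_3 = (4.3481, 7.1292, 5.5000)
after link 4: o_4 = (4.3481, 7.1292, 5.5000)
after link 5: o_5 = (4.5981, 8.4282, 4.0000)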